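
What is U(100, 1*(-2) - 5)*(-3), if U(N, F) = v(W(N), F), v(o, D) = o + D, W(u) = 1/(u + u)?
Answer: 4197/200 ≈ 20.985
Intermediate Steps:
W(u) = 1/(2*u)
v(o, D) = D + o
U(N, F) = F + 1/(2*N)
U(100, 1*(-2) - 5)*(-3) = ((1*(-2) - 5) + (½)/100)*(-3) = ((-2 - 5) + (½)*(1/100))*(-3) = (-7 + 1/200)*(-3) = -1399/200*(-3) = 4197/200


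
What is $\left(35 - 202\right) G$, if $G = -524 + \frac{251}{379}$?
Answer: $\frac{33123615}{379} \approx 87397.0$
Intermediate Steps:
$G = - \frac{198345}{379}$ ($G = -524 + 251 \cdot \frac{1}{379} = -524 + \frac{251}{379} = - \frac{198345}{379} \approx -523.34$)
$\left(35 - 202\right) G = \left(35 - 202\right) \left(- \frac{198345}{379}\right) = \left(-167\right) \left(- \frac{198345}{379}\right) = \frac{33123615}{379}$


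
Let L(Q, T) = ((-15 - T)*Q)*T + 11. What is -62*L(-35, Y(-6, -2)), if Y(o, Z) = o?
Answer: 116498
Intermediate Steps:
L(Q, T) = 11 + Q*T*(-15 - T) (L(Q, T) = (Q*(-15 - T))*T + 11 = Q*T*(-15 - T) + 11 = 11 + Q*T*(-15 - T))
-62*L(-35, Y(-6, -2)) = -62*(11 - 1*(-35)*(-6)**2 - 15*(-35)*(-6)) = -62*(11 - 1*(-35)*36 - 3150) = -62*(11 + 1260 - 3150) = -62*(-1879) = 116498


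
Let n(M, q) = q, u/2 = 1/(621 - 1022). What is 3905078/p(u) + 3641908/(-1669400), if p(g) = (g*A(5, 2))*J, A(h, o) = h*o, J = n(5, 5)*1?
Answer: -653543596671/41735 ≈ -1.5659e+7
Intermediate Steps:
u = -2/401 (u = 2/(621 - 1022) = 2/(-401) = 2*(-1/401) = -2/401 ≈ -0.0049875)
J = 5 (J = 5*1 = 5)
p(g) = 50*g (p(g) = (g*(5*2))*5 = (g*10)*5 = (10*g)*5 = 50*g)
3905078/p(u) + 3641908/(-1669400) = 3905078/((50*(-2/401))) + 3641908/(-1669400) = 3905078/(-100/401) + 3641908*(-1/1669400) = 3905078*(-401/100) - 910477/417350 = -782968139/50 - 910477/417350 = -653543596671/41735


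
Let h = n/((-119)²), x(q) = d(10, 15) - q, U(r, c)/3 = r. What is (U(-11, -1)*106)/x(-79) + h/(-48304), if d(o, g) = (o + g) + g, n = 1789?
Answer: -20107121437/684032944 ≈ -29.395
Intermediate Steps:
d(o, g) = o + 2*g (d(o, g) = (g + o) + g = o + 2*g)
U(r, c) = 3*r
x(q) = 40 - q (x(q) = (10 + 2*15) - q = (10 + 30) - q = 40 - q)
h = 1789/14161 (h = 1789/((-119)²) = 1789/14161 ≈ 0.12633)
(U(-11, -1)*106)/x(-79) + h/(-48304) = ((3*(-11))*106)/(40 - 1*(-79)) + (1789/14161)/(-48304) = (-33*106)/(40 + 79) + (1789/14161)*(-1/48304) = -3498/119 - 1789/684032944 = -20107121437/684032944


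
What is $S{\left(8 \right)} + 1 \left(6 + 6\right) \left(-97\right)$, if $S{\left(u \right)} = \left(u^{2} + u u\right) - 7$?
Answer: $-1043$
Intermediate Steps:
$S{\left(u \right)} = -7 + 2 u^{2}$ ($S{\left(u \right)} = \left(u^{2} + u^{2}\right) - 7 = 2 u^{2} - 7 = -7 + 2 u^{2}$)
$S{\left(8 \right)} + 1 \left(6 + 6\right) \left(-97\right) = \left(-7 + 2 \cdot 8^{2}\right) + 1 \left(6 + 6\right) \left(-97\right) = \left(-7 + 2 \cdot 64\right) + 1 \cdot 12 \left(-97\right) = \left(-7 + 128\right) + 12 \left(-97\right) = 121 - 1164 = -1043$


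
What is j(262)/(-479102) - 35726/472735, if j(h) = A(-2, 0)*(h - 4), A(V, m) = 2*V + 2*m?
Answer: -8314267766/113244141985 ≈ -0.073419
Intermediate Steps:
j(h) = 16 - 4*h (j(h) = (2*(-2) + 2*0)*(h - 4) = (-4 + 0)*(-4 + h) = -4*(-4 + h) = 16 - 4*h)
j(262)/(-479102) - 35726/472735 = (16 - 4*262)/(-479102) - 35726/472735 = (16 - 1048)*(-1/479102) - 35726*1/472735 = -1032*(-1/479102) - 35726/472735 = 516/239551 - 35726/472735 = -8314267766/113244141985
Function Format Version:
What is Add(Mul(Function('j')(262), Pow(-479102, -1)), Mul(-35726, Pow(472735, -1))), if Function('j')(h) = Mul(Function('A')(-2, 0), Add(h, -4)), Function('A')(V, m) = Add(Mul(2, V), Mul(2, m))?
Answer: Rational(-8314267766, 113244141985) ≈ -0.073419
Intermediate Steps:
Function('j')(h) = Add(16, Mul(-4, h)) (Function('j')(h) = Mul(Add(Mul(2, -2), Mul(2, 0)), Add(h, -4)) = Mul(Add(-4, 0), Add(-4, h)) = Mul(-4, Add(-4, h)) = Add(16, Mul(-4, h)))
Add(Mul(Function('j')(262), Pow(-479102, -1)), Mul(-35726, Pow(472735, -1))) = Add(Mul(Add(16, Mul(-4, 262)), Pow(-479102, -1)), Mul(-35726, Pow(472735, -1))) = Add(Mul(Add(16, -1048), Rational(-1, 479102)), Mul(-35726, Rational(1, 472735))) = Add(Mul(-1032, Rational(-1, 479102)), Rational(-35726, 472735)) = Add(Rational(516, 239551), Rational(-35726, 472735)) = Rational(-8314267766, 113244141985)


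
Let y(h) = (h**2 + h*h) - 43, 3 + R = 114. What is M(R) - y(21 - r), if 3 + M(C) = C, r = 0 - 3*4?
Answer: -2027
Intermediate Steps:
R = 111 (R = -3 + 114 = 111)
r = -12 (r = 0 - 12 = -12)
M(C) = -3 + C
y(h) = -43 + 2*h**2 (y(h) = (h**2 + h**2) - 43 = 2*h**2 - 43 = -43 + 2*h**2)
M(R) - y(21 - r) = (-3 + 111) - (-43 + 2*(21 - 1*(-12))**2) = 108 - (-43 + 2*(21 + 12)**2) = 108 - (-43 + 2*33**2) = 108 - (-43 + 2*1089) = 108 - (-43 + 2178) = 108 - 1*2135 = 108 - 2135 = -2027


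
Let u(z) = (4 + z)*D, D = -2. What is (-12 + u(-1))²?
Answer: 324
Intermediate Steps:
u(z) = -8 - 2*z (u(z) = (4 + z)*(-2) = -8 - 2*z)
(-12 + u(-1))² = (-12 + (-8 - 2*(-1)))² = (-12 + (-8 + 2))² = (-12 - 6)² = (-18)² = 324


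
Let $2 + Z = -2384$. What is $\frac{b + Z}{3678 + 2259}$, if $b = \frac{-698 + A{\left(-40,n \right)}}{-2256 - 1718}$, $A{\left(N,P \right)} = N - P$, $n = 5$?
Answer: $- \frac{3160407}{7864546} \approx -0.40185$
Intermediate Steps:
$Z = -2386$ ($Z = -2 - 2384 = -2386$)
$b = \frac{743}{3974}$ ($b = \frac{-698 - 45}{-2256 - 1718} = \frac{-698 - 45}{-3974} = \left(-698 - 45\right) \left(- \frac{1}{3974}\right) = \left(-743\right) \left(- \frac{1}{3974}\right) = \frac{743}{3974} \approx 0.18697$)
$\frac{b + Z}{3678 + 2259} = \frac{\frac{743}{3974} - 2386}{3678 + 2259} = - \frac{9481221}{3974 \cdot 5937} = \left(- \frac{9481221}{3974}\right) \frac{1}{5937} = - \frac{3160407}{7864546}$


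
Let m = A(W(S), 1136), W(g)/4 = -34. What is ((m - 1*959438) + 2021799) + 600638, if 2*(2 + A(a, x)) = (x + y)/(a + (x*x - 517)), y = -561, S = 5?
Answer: 4290010079517/2579686 ≈ 1.6630e+6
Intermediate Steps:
W(g) = -136 (W(g) = 4*(-34) = -136)
A(a, x) = -2 + (-561 + x)/(2*(-517 + a + x²)) (A(a, x) = -2 + ((x - 561)/(a + (x*x - 517)))/2 = -2 + ((-561 + x)/(a + (x² - 517)))/2 = -2 + ((-561 + x)/(a + (-517 + x²)))/2 = -2 + ((-561 + x)/(-517 + a + x²))/2 = -2 + (-561 + x)/(2*(-517 + a + x²)))
m = -5158797/2579686 (m = (1507 + 1136 - 4*(-136) - 4*1136²)/(2*(-517 - 136 + 1136²)) = (1507 + 1136 + 544 - 4*1290496)/(2*(-517 - 136 + 1290496)) = (½)*(1507 + 1136 + 544 - 5161984)/1289843 = (½)*(1/1289843)*(-5158797) = -5158797/2579686 ≈ -1.9998)
((m - 1*959438) + 2021799) + 600638 = ((-5158797/2579686 - 1*959438) + 2021799) + 600638 = ((-5158797/2579686 - 959438) + 2021799) + 600638 = (-2475053935265/2579686 + 2021799) + 600638 = 2740552639849/2579686 + 600638 = 4290010079517/2579686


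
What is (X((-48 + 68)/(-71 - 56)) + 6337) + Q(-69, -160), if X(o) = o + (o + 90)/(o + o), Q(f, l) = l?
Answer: 2992929/508 ≈ 5891.6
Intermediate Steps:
X(o) = o + (90 + o)/(2*o) (X(o) = o + (90 + o)/((2*o)) = o + (90 + o)*(1/(2*o)) = o + (90 + o)/(2*o))
(X((-48 + 68)/(-71 - 56)) + 6337) + Q(-69, -160) = ((1/2 + (-48 + 68)/(-71 - 56) + 45/(((-48 + 68)/(-71 - 56)))) + 6337) - 160 = ((1/2 + 20/(-127) + 45/((20/(-127)))) + 6337) - 160 = ((1/2 + 20*(-1/127) + 45/((20*(-1/127)))) + 6337) - 160 = ((1/2 - 20/127 + 45/(-20/127)) + 6337) - 160 = ((1/2 - 20/127 + 45*(-127/20)) + 6337) - 160 = ((1/2 - 20/127 - 1143/4) + 6337) - 160 = (-144987/508 + 6337) - 160 = 3074209/508 - 160 = 2992929/508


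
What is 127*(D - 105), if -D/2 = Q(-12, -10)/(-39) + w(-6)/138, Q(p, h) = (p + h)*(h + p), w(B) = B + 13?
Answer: -3048508/299 ≈ -10196.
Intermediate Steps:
w(B) = 13 + B
Q(p, h) = (h + p)**2 (Q(p, h) = (h + p)*(h + p) = (h + p)**2)
D = 7391/299 (D = -2*((-10 - 12)**2/(-39) + (13 - 6)/138) = -2*((-22)**2*(-1/39) + 7*(1/138)) = -2*(484*(-1/39) + 7/138) = -2*(-484/39 + 7/138) = -2*(-7391/598) = 7391/299 ≈ 24.719)
127*(D - 105) = 127*(7391/299 - 105) = 127*(-24004/299) = -3048508/299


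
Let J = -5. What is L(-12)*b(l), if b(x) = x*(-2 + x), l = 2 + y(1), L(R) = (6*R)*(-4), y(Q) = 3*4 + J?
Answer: 18144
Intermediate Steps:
y(Q) = 7 (y(Q) = 3*4 - 5 = 12 - 5 = 7)
L(R) = -24*R
l = 9 (l = 2 + 7 = 9)
L(-12)*b(l) = (-24*(-12))*(9*(-2 + 9)) = 288*(9*7) = 288*63 = 18144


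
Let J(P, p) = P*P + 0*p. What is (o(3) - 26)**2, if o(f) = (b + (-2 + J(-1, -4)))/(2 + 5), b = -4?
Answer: 34969/49 ≈ 713.65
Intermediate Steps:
J(P, p) = P**2 (J(P, p) = P**2 + 0 = P**2)
o(f) = -5/7 (o(f) = (-4 + (-2 + (-1)**2))/(2 + 5) = (-4 + (-2 + 1))/7 = (-4 - 1)*(1/7) = -5*1/7 = -5/7)
(o(3) - 26)**2 = (-5/7 - 26)**2 = (-187/7)**2 = 34969/49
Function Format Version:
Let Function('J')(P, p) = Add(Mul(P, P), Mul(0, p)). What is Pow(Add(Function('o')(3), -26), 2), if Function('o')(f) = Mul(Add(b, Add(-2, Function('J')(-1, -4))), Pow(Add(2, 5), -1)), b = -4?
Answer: Rational(34969, 49) ≈ 713.65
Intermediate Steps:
Function('J')(P, p) = Pow(P, 2) (Function('J')(P, p) = Add(Pow(P, 2), 0) = Pow(P, 2))
Function('o')(f) = Rational(-5, 7) (Function('o')(f) = Mul(Add(-4, Add(-2, Pow(-1, 2))), Pow(Add(2, 5), -1)) = Mul(Add(-4, Add(-2, 1)), Pow(7, -1)) = Mul(Add(-4, -1), Rational(1, 7)) = Mul(-5, Rational(1, 7)) = Rational(-5, 7))
Pow(Add(Function('o')(3), -26), 2) = Pow(Add(Rational(-5, 7), -26), 2) = Pow(Rational(-187, 7), 2) = Rational(34969, 49)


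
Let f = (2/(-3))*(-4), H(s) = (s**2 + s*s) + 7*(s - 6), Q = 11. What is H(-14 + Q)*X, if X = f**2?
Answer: -320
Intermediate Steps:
H(s) = -42 + 2*s**2 + 7*s (H(s) = (s**2 + s**2) + 7*(-6 + s) = 2*s**2 + (-42 + 7*s) = -42 + 2*s**2 + 7*s)
f = 8/3 (f = (2*(-1/3))*(-4) = -2/3*(-4) = 8/3 ≈ 2.6667)
X = 64/9 (X = (8/3)**2 = 64/9 ≈ 7.1111)
H(-14 + Q)*X = (-42 + 2*(-14 + 11)**2 + 7*(-14 + 11))*(64/9) = (-42 + 2*(-3)**2 + 7*(-3))*(64/9) = (-42 + 2*9 - 21)*(64/9) = (-42 + 18 - 21)*(64/9) = -45*64/9 = -320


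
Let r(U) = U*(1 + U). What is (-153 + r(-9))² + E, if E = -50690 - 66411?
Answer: -110540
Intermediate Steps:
E = -117101
(-153 + r(-9))² + E = (-153 - 9*(1 - 9))² - 117101 = (-153 - 9*(-8))² - 117101 = (-153 + 72)² - 117101 = (-81)² - 117101 = 6561 - 117101 = -110540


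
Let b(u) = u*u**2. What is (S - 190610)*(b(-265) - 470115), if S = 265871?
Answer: -1435960312140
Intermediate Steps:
b(u) = u**3
(S - 190610)*(b(-265) - 470115) = (265871 - 190610)*((-265)**3 - 470115) = 75261*(-18609625 - 470115) = 75261*(-19079740) = -1435960312140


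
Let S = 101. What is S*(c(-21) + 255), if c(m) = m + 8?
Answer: 24442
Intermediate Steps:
c(m) = 8 + m
S*(c(-21) + 255) = 101*((8 - 21) + 255) = 101*(-13 + 255) = 101*242 = 24442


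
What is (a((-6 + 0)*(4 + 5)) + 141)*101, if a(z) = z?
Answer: 8787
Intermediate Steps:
(a((-6 + 0)*(4 + 5)) + 141)*101 = ((-6 + 0)*(4 + 5) + 141)*101 = (-6*9 + 141)*101 = (-54 + 141)*101 = 87*101 = 8787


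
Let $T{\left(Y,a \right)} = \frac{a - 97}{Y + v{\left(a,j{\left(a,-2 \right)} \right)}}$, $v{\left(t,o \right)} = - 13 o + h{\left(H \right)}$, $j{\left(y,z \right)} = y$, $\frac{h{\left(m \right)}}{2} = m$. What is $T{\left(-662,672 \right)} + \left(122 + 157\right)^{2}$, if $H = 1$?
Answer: $\frac{731393461}{9396} \approx 77841.0$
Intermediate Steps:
$h{\left(m \right)} = 2 m$
$v{\left(t,o \right)} = 2 - 13 o$ ($v{\left(t,o \right)} = - 13 o + 2 \cdot 1 = - 13 o + 2 = 2 - 13 o$)
$T{\left(Y,a \right)} = \frac{-97 + a}{2 + Y - 13 a}$ ($T{\left(Y,a \right)} = \frac{a - 97}{Y - \left(-2 + 13 a\right)} = \frac{-97 + a}{2 + Y - 13 a}$)
$T{\left(-662,672 \right)} + \left(122 + 157\right)^{2} = \frac{-97 + 672}{2 - 662 - 8736} + \left(122 + 157\right)^{2} = \frac{1}{2 - 662 - 8736} \cdot 575 + 279^{2} = \frac{1}{-9396} \cdot 575 + 77841 = \left(- \frac{1}{9396}\right) 575 + 77841 = - \frac{575}{9396} + 77841 = \frac{731393461}{9396}$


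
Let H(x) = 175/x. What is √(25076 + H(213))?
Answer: √1137710319/213 ≈ 158.36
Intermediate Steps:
√(25076 + H(213)) = √(25076 + 175/213) = √(5341363/213) = √1137710319/213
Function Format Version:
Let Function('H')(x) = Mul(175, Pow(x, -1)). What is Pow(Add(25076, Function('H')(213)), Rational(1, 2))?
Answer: Mul(Rational(1, 213), Pow(1137710319, Rational(1, 2))) ≈ 158.36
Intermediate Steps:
Pow(Add(25076, Function('H')(213)), Rational(1, 2)) = Pow(Add(25076, Mul(175, Pow(213, -1))), Rational(1, 2)) = Pow(Add(25076, Mul(175, Rational(1, 213))), Rational(1, 2)) = Pow(Add(25076, Rational(175, 213)), Rational(1, 2)) = Pow(Rational(5341363, 213), Rational(1, 2)) = Mul(Rational(1, 213), Pow(1137710319, Rational(1, 2)))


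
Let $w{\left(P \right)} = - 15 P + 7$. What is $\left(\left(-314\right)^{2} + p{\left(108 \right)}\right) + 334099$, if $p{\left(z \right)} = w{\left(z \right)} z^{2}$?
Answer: $-18381337$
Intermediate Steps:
$w{\left(P \right)} = 7 - 15 P$
$p{\left(z \right)} = z^{2} \left(7 - 15 z\right)$ ($p{\left(z \right)} = \left(7 - 15 z\right) z^{2} = z^{2} \left(7 - 15 z\right)$)
$\left(\left(-314\right)^{2} + p{\left(108 \right)}\right) + 334099 = \left(\left(-314\right)^{2} + 108^{2} \left(7 - 1620\right)\right) + 334099 = \left(98596 + 11664 \left(7 - 1620\right)\right) + 334099 = \left(98596 + 11664 \left(-1613\right)\right) + 334099 = \left(98596 - 18814032\right) + 334099 = -18715436 + 334099 = -18381337$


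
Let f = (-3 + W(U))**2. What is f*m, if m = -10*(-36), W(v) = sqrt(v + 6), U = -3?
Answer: 4320 - 2160*sqrt(3) ≈ 578.77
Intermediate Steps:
W(v) = sqrt(6 + v)
m = 360
f = (-3 + sqrt(3))**2 (f = (-3 + sqrt(6 - 3))**2 = (-3 + sqrt(3))**2 ≈ 1.6077)
f*m = (3 - sqrt(3))**2*360 = 360*(3 - sqrt(3))**2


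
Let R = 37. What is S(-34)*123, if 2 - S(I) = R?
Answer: -4305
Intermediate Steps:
S(I) = -35 (S(I) = 2 - 1*37 = 2 - 37 = -35)
S(-34)*123 = -35*123 = -4305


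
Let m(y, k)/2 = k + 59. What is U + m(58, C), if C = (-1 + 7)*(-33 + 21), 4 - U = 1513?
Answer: -1535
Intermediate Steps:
U = -1509 (U = 4 - 1*1513 = 4 - 1513 = -1509)
C = -72 (C = 6*(-12) = -72)
m(y, k) = 118 + 2*k (m(y, k) = 2*(k + 59) = 2*(59 + k) = 118 + 2*k)
U + m(58, C) = -1509 + (118 + 2*(-72)) = -1509 + (118 - 144) = -1509 - 26 = -1535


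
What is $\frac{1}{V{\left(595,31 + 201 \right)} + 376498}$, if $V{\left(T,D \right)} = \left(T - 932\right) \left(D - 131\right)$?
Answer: $\frac{1}{342461} \approx 2.92 \cdot 10^{-6}$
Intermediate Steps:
$V{\left(T,D \right)} = \left(-932 + T\right) \left(-131 + D\right)$
$\frac{1}{V{\left(595,31 + 201 \right)} + 376498} = \frac{1}{\left(122092 - 932 \left(31 + 201\right) - 77945 + \left(31 + 201\right) 595\right) + 376498} = \frac{1}{\left(122092 - 216224 - 77945 + 232 \cdot 595\right) + 376498} = \frac{1}{\left(122092 - 216224 - 77945 + 138040\right) + 376498} = \frac{1}{-34037 + 376498} = \frac{1}{342461}$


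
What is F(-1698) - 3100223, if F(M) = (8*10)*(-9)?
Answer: -3100943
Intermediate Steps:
F(M) = -720 (F(M) = 80*(-9) = -720)
F(-1698) - 3100223 = -720 - 3100223 = -3100943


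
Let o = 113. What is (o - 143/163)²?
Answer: 334012176/26569 ≈ 12572.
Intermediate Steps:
(o - 143/163)² = (113 - 143/163)² = (18276/163)² = 334012176/26569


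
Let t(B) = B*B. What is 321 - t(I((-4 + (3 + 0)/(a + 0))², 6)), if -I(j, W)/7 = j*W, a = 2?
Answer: -274341/4 ≈ -68585.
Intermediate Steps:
I(j, W) = -7*W*j (I(j, W) = -7*j*W = -7*W*j)
t(B) = B²
321 - t(I((-4 + (3 + 0)/(a + 0))², 6)) = 321 - (-7*6*(-4 + (3 + 0)/(2 + 0))²)² = 321 - (-7*6*(-4 + 3/2)²)² = 321 - (-7*6*(-5/2)²)² = 321 - (-7*6*25/4)² = 321 - (-525/2)² = 321 - 1*275625/4 = 321 - 275625/4 = -274341/4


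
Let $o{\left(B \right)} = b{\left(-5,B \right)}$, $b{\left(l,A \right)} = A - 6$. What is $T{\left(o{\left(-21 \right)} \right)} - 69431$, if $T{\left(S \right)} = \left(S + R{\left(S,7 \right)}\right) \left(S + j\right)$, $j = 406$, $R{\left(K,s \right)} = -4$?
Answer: $-81180$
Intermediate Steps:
$b{\left(l,A \right)} = -6 + A$ ($b{\left(l,A \right)} = A - 6 = -6 + A$)
$o{\left(B \right)} = -6 + B$
$T{\left(S \right)} = \left(-4 + S\right) \left(406 + S\right)$ ($T{\left(S \right)} = \left(S - 4\right) \left(S + 406\right) = \left(-4 + S\right) \left(406 + S\right)$)
$T{\left(o{\left(-21 \right)} \right)} - 69431 = \left(-1624 + \left(-6 - 21\right)^{2} + 402 \left(-6 - 21\right)\right) - 69431 = \left(-1624 + \left(-27\right)^{2} + 402 \left(-27\right)\right) - 69431 = \left(-1624 + 729 - 10854\right) - 69431 = -11749 - 69431 = -81180$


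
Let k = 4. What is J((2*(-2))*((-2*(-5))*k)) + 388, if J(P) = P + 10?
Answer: 238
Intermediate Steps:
J(P) = 10 + P
J((2*(-2))*((-2*(-5))*k)) + 388 = (10 + (2*(-2))*(-2*(-5)*4)) + 388 = (10 - 40*4) + 388 = (10 - 4*40) + 388 = (10 - 160) + 388 = -150 + 388 = 238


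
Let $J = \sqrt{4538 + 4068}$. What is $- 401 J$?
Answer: $- 401 \sqrt{8606} \approx -37200.0$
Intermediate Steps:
$J = \sqrt{8606} \approx 92.769$
$- 401 J = - 401 \sqrt{8606}$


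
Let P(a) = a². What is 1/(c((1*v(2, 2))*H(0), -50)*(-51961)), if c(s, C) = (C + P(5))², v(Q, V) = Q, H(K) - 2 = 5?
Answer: -1/32475625 ≈ -3.0792e-8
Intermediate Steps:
H(K) = 7 (H(K) = 2 + 5 = 7)
c(s, C) = (25 + C)² (c(s, C) = (C + 5²)² = (C + 25)² = (25 + C)²)
1/(c((1*v(2, 2))*H(0), -50)*(-51961)) = 1/((25 - 50)²*(-51961)) = -1/51961/(-25)² = -1/51961/625 = (1/625)*(-1/51961) = -1/32475625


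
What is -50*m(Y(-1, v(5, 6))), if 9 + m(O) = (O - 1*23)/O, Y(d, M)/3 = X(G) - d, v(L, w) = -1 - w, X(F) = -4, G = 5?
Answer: 2450/9 ≈ 272.22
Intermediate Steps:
Y(d, M) = -12 - 3*d (Y(d, M) = 3*(-4 - d) = -12 - 3*d)
m(O) = -9 + (-23 + O)/O (m(O) = -9 + (O - 1*23)/O = -9 + (O - 23)/O = -9 + (-23 + O)/O)
-50*m(Y(-1, v(5, 6))) = -50*(-8 - 23/(-12 - 3*(-1))) = -50*(-8 - 23/(-12 + 3)) = -50*(-8 - 23/(-9)) = -50*(-8 - 23*(-1/9)) = -50*(-8 + 23/9) = -50*(-49/9) = 2450/9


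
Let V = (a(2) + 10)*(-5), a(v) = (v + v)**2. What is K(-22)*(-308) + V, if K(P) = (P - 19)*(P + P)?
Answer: -555762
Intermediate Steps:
K(P) = 2*P*(-19 + P) (K(P) = (-19 + P)*(2*P) = 2*P*(-19 + P))
a(v) = 4*v**2 (a(v) = (2*v)**2 = 4*v**2)
V = -130 (V = (4*2**2 + 10)*(-5) = (4*4 + 10)*(-5) = (16 + 10)*(-5) = 26*(-5) = -130)
K(-22)*(-308) + V = (2*(-22)*(-19 - 22))*(-308) - 130 = (2*(-22)*(-41))*(-308) - 130 = 1804*(-308) - 130 = -555632 - 130 = -555762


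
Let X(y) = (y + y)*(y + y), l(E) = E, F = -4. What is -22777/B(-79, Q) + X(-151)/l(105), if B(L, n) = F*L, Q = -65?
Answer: 26428879/33180 ≈ 796.53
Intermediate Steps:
X(y) = 4*y² (X(y) = (2*y)*(2*y) = 4*y²)
B(L, n) = -4*L
-22777/B(-79, Q) + X(-151)/l(105) = -22777/((-4*(-79))) + (4*(-151)²)/105 = -22777/316 + (4*22801)*(1/105) = -22777*1/316 + 91204*(1/105) = -22777/316 + 91204/105 = 26428879/33180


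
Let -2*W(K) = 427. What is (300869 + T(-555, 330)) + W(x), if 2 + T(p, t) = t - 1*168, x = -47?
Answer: 601631/2 ≈ 3.0082e+5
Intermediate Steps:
W(K) = -427/2 (W(K) = -1/2*427 = -427/2)
T(p, t) = -170 + t (T(p, t) = -2 + (t - 1*168) = -2 + (t - 168) = -2 + (-168 + t) = -170 + t)
(300869 + T(-555, 330)) + W(x) = (300869 + (-170 + 330)) - 427/2 = (300869 + 160) - 427/2 = 301029 - 427/2 = 601631/2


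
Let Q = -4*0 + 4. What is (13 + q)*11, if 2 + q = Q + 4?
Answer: 209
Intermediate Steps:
Q = 4 (Q = 0 + 4 = 4)
q = 6 (q = -2 + (4 + 4) = -2 + 8 = 6)
(13 + q)*11 = (13 + 6)*11 = 19*11 = 209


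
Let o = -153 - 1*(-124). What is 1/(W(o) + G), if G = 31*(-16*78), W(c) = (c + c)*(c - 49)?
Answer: -1/34164 ≈ -2.9271e-5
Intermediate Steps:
o = -29 (o = -153 + 124 = -29)
W(c) = 2*c*(-49 + c) (W(c) = (2*c)*(-49 + c) = 2*c*(-49 + c))
G = -38688 (G = 31*(-1248) = -38688)
1/(W(o) + G) = 1/(2*(-29)*(-49 - 29) - 38688) = 1/(2*(-29)*(-78) - 38688) = 1/(4524 - 38688) = 1/(-34164) = -1/34164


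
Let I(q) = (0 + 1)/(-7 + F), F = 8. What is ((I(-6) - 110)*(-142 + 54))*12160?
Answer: 116638720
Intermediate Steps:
I(q) = 1 (I(q) = (0 + 1)/(-7 + 8) = 1/1 = 1*1 = 1)
((I(-6) - 110)*(-142 + 54))*12160 = ((1 - 110)*(-142 + 54))*12160 = -109*(-88)*12160 = 9592*12160 = 116638720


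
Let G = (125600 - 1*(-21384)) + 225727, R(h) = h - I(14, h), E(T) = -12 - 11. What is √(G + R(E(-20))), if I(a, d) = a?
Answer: √372674 ≈ 610.47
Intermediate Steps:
E(T) = -23
R(h) = -14 + h (R(h) = h - 1*14 = h - 14 = -14 + h)
G = 372711 (G = (125600 + 21384) + 225727 = 146984 + 225727 = 372711)
√(G + R(E(-20))) = √(372711 + (-14 - 23)) = √(372711 - 37) = √372674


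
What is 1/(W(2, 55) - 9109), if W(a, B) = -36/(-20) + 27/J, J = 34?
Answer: -170/1548089 ≈ -0.00010981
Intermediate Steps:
W(a, B) = 441/170 (W(a, B) = -36/(-20) + 27/34 = -36*(-1/20) + 27*(1/34) = 9/5 + 27/34 = 441/170)
1/(W(2, 55) - 9109) = 1/(441/170 - 9109) = 1/(-1548089/170) = -170/1548089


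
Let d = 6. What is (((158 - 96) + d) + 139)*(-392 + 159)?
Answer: -48231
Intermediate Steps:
(((158 - 96) + d) + 139)*(-392 + 159) = (((158 - 96) + 6) + 139)*(-392 + 159) = ((62 + 6) + 139)*(-233) = (68 + 139)*(-233) = 207*(-233) = -48231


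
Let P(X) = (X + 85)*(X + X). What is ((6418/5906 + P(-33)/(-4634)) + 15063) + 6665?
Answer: 148677673129/6842101 ≈ 21730.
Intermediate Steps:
P(X) = 2*X*(85 + X) (P(X) = (85 + X)*(2*X) = 2*X*(85 + X))
((6418/5906 + P(-33)/(-4634)) + 15063) + 6665 = ((6418/5906 + (2*(-33)*(85 - 33))/(-4634)) + 15063) + 6665 = ((6418*(1/5906) + (2*(-33)*52)*(-1/4634)) + 15063) + 6665 = ((3209/2953 - 3432*(-1/4634)) + 15063) + 6665 = ((3209/2953 + 1716/2317) + 15063) + 6665 = (12502601/6842101 + 15063) + 6665 = 103075069964/6842101 + 6665 = 148677673129/6842101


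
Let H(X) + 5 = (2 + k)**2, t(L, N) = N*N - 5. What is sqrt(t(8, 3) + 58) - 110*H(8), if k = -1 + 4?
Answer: -2200 + sqrt(62) ≈ -2192.1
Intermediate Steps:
k = 3
t(L, N) = -5 + N**2 (t(L, N) = N**2 - 5 = -5 + N**2)
H(X) = 20 (H(X) = -5 + (2 + 3)**2 = -5 + 5**2 = -5 + 25 = 20)
sqrt(t(8, 3) + 58) - 110*H(8) = sqrt((-5 + 3**2) + 58) - 110*20 = sqrt((-5 + 9) + 58) - 2200 = sqrt(4 + 58) - 2200 = sqrt(62) - 2200 = -2200 + sqrt(62)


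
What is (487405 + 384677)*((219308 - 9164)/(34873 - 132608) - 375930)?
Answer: -2912890931174628/8885 ≈ -3.2784e+11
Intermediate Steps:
(487405 + 384677)*((219308 - 9164)/(34873 - 132608) - 375930) = 872082*(210144/(-97735) - 375930) = 872082*(210144*(-1/97735) - 375930) = 872082*(-19104/8885 - 375930) = 872082*(-3340157154/8885) = -2912890931174628/8885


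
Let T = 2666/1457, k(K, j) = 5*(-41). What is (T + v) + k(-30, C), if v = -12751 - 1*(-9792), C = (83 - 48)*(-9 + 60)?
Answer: -148622/47 ≈ -3162.2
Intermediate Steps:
C = 1785 (C = 35*51 = 1785)
k(K, j) = -205
v = -2959 (v = -12751 + 9792 = -2959)
T = 86/47 (T = 2666*(1/1457) = 86/47 ≈ 1.8298)
(T + v) + k(-30, C) = (86/47 - 2959) - 205 = -138987/47 - 205 = -148622/47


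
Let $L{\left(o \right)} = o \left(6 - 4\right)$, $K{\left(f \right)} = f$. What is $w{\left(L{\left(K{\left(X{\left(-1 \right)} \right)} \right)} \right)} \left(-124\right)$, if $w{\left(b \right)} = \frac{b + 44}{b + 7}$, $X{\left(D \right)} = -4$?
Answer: $4464$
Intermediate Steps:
$L{\left(o \right)} = 2 o$ ($L{\left(o \right)} = o 2 = 2 o$)
$w{\left(b \right)} = \frac{44 + b}{7 + b}$
$w{\left(L{\left(K{\left(X{\left(-1 \right)} \right)} \right)} \right)} \left(-124\right) = \frac{44 + 2 \left(-4\right)}{7 + 2 \left(-4\right)} \left(-124\right) = \frac{44 - 8}{7 - 8} \left(-124\right) = \frac{1}{-1} \cdot 36 \left(-124\right) = \left(-1\right) 36 \left(-124\right) = \left(-36\right) \left(-124\right) = 4464$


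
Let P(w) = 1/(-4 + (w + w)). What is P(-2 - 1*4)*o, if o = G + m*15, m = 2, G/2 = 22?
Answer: -37/8 ≈ -4.6250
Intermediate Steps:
G = 44 (G = 2*22 = 44)
P(w) = 1/(-4 + 2*w)
o = 74 (o = 44 + 2*15 = 44 + 30 = 74)
P(-2 - 1*4)*o = (1/(2*(-2 + (-2 - 1*4))))*74 = (1/(2*(-2 + (-2 - 4))))*74 = (1/(2*(-2 - 6)))*74 = ((½)/(-8))*74 = ((½)*(-⅛))*74 = -1/16*74 = -37/8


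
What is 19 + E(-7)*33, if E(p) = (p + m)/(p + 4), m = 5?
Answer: 41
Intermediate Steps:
E(p) = (5 + p)/(4 + p) (E(p) = (p + 5)/(p + 4) = (5 + p)/(4 + p))
19 + E(-7)*33 = 19 + ((5 - 7)/(4 - 7))*33 = 19 + (-2/(-3))*33 = 19 - ⅓*(-2)*33 = 19 + (⅔)*33 = 19 + 22 = 41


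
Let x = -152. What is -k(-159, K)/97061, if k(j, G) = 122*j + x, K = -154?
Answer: 19550/97061 ≈ 0.20142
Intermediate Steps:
k(j, G) = -152 + 122*j (k(j, G) = 122*j - 152 = -152 + 122*j)
-k(-159, K)/97061 = -(-152 + 122*(-159))/97061 = -(-152 - 19398)/97061 = -(-19550)/97061 = -1*(-19550/97061) = 19550/97061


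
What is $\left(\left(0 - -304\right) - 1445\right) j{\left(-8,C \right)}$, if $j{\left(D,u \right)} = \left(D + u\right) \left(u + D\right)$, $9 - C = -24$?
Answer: $-713125$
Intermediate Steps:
$C = 33$ ($C = 9 - -24 = 9 + 24 = 33$)
$j{\left(D,u \right)} = \left(D + u\right)^{2}$ ($j{\left(D,u \right)} = \left(D + u\right) \left(D + u\right) = \left(D + u\right)^{2}$)
$\left(\left(0 - -304\right) - 1445\right) j{\left(-8,C \right)} = \left(\left(0 - -304\right) - 1445\right) \left(-8 + 33\right)^{2} = \left(\left(0 + 304\right) - 1445\right) 25^{2} = \left(304 - 1445\right) 625 = \left(-1141\right) 625 = -713125$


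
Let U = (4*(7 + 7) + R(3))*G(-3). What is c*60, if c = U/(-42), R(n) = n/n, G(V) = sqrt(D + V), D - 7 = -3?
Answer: -570/7 ≈ -81.429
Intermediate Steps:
D = 4 (D = 7 - 3 = 4)
G(V) = sqrt(4 + V)
R(n) = 1
U = 57 (U = (4*(7 + 7) + 1)*sqrt(4 - 3) = (4*14 + 1)*sqrt(1) = (56 + 1)*1 = 57*1 = 57)
c = -19/14 (c = 57/(-42) = 57*(-1/42) = -19/14 ≈ -1.3571)
c*60 = -19/14*60 = -570/7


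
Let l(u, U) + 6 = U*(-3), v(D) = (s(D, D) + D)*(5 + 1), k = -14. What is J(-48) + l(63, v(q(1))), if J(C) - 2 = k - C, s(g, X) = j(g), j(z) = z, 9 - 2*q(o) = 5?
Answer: -42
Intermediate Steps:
q(o) = 2 (q(o) = 9/2 - ½*5 = 9/2 - 5/2 = 2)
s(g, X) = g
J(C) = -12 - C (J(C) = 2 + (-14 - C) = -12 - C)
v(D) = 12*D (v(D) = (D + D)*(5 + 1) = (2*D)*6 = 12*D)
l(u, U) = -6 - 3*U (l(u, U) = -6 + U*(-3) = -6 - 3*U)
J(-48) + l(63, v(q(1))) = (-12 - 1*(-48)) + (-6 - 36*2) = (-12 + 48) + (-6 - 3*24) = 36 + (-6 - 72) = 36 - 78 = -42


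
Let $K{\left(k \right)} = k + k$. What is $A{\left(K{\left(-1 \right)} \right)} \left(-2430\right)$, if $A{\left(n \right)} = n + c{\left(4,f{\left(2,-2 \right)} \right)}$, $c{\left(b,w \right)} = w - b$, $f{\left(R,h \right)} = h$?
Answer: $19440$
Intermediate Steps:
$K{\left(k \right)} = 2 k$
$A{\left(n \right)} = -6 + n$ ($A{\left(n \right)} = n - 6 = -6 + n$)
$A{\left(K{\left(-1 \right)} \right)} \left(-2430\right) = \left(-6 + 2 \left(-1\right)\right) \left(-2430\right) = \left(-6 - 2\right) \left(-2430\right) = \left(-8\right) \left(-2430\right) = 19440$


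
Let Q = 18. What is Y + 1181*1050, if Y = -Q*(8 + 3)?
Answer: 1239852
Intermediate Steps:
Y = -198 (Y = -18*(8 + 3) = -18*11 = -1*198 = -198)
Y + 1181*1050 = -198 + 1181*1050 = -198 + 1240050 = 1239852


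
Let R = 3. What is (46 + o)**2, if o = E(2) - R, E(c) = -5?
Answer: 1444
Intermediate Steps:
o = -8 (o = -5 - 1*3 = -5 - 3 = -8)
(46 + o)**2 = (46 - 8)**2 = 38**2 = 1444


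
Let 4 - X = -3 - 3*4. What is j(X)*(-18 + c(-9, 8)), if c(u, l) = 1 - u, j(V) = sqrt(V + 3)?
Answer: -8*sqrt(22) ≈ -37.523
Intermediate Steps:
X = 19 (X = 4 - (-3 - 3*4) = 4 - (-3 - 12) = 4 - 1*(-15) = 4 + 15 = 19)
j(V) = sqrt(3 + V)
j(X)*(-18 + c(-9, 8)) = sqrt(3 + 19)*(-18 + (1 - 1*(-9))) = sqrt(22)*(-18 + (1 + 9)) = sqrt(22)*(-18 + 10) = sqrt(22)*(-8) = -8*sqrt(22)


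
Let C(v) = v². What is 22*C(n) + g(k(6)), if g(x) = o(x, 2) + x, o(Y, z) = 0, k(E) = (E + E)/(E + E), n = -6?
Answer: 793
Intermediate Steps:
k(E) = 1 (k(E) = (2*E)/((2*E)) = (2*E)*(1/(2*E)) = 1)
g(x) = x (g(x) = 0 + x = x)
22*C(n) + g(k(6)) = 22*(-6)² + 1 = 22*36 + 1 = 792 + 1 = 793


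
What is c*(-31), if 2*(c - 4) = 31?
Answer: -1209/2 ≈ -604.50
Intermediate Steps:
c = 39/2 (c = 4 + (½)*31 = 4 + 31/2 = 39/2 ≈ 19.500)
c*(-31) = (39/2)*(-31) = -1209/2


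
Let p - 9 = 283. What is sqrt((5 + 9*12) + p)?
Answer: 9*sqrt(5) ≈ 20.125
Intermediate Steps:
p = 292 (p = 9 + 283 = 292)
sqrt((5 + 9*12) + p) = sqrt((5 + 9*12) + 292) = sqrt((5 + 108) + 292) = sqrt(113 + 292) = sqrt(405) = 9*sqrt(5)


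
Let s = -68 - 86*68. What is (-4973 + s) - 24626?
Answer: -35515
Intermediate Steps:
s = -5916 (s = -68 - 5848 = -5916)
(-4973 + s) - 24626 = (-4973 - 5916) - 24626 = -10889 - 24626 = -35515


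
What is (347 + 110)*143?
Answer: 65351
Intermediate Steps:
(347 + 110)*143 = 457*143 = 65351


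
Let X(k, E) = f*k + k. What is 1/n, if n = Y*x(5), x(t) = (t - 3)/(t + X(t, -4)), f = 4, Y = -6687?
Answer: -5/2229 ≈ -0.0022432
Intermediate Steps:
X(k, E) = 5*k (X(k, E) = 4*k + k = 5*k)
x(t) = (-3 + t)/(6*t) (x(t) = (t - 3)/(t + 5*t) = (-3 + t)/((6*t)) = (-3 + t)*(1/(6*t)) = (-3 + t)/(6*t))
n = -2229/5 (n = -2229*(-3 + 5)/(2*5) = -2229*2/(2*5) = -6687*1/15 = -2229/5 ≈ -445.80)
1/n = 1/(-2229/5) = -5/2229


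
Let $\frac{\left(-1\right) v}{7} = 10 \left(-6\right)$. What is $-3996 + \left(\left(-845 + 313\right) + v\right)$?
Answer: $-4108$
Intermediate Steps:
$v = 420$ ($v = - 7 \cdot 10 \left(-6\right) = \left(-7\right) \left(-60\right) = 420$)
$-3996 + \left(\left(-845 + 313\right) + v\right) = -3996 + \left(\left(-845 + 313\right) + 420\right) = -3996 + \left(-532 + 420\right) = -3996 - 112 = -4108$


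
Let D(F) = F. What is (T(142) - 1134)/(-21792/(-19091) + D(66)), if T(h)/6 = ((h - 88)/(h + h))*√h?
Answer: -57273/3391 + 57273*√142/3370654 ≈ -16.687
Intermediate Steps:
T(h) = 3*(-88 + h)/√h (T(h) = 6*(((h - 88)/(h + h))*√h) = 6*(((-88 + h)/((2*h)))*√h) = 6*(((-88 + h)*(1/(2*h)))*√h) = 6*(((-88 + h)/(2*h))*√h) = 6*((-88 + h)/(2*√h)) = 3*(-88 + h)/√h)
(T(142) - 1134)/(-21792/(-19091) + D(66)) = (3*(-88 + 142)/√142 - 1134)/(-21792/(-19091) + 66) = (3*(√142/142)*54 - 1134)/(-21792*(-1/19091) + 66) = (81*√142/71 - 1134)/(21792/19091 + 66) = (-1134 + 81*√142/71)/(1281798/19091) = (-1134 + 81*√142/71)*(19091/1281798) = -57273/3391 + 57273*√142/3370654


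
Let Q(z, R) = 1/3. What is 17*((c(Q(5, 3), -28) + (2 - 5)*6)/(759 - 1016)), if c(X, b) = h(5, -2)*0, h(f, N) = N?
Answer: 306/257 ≈ 1.1907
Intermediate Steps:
Q(z, R) = 1/3 (Q(z, R) = 1*(1/3) = 1/3)
c(X, b) = 0 (c(X, b) = -2*0 = 0)
17*((c(Q(5, 3), -28) + (2 - 5)*6)/(759 - 1016)) = 17*((0 + (2 - 5)*6)/(759 - 1016)) = 17*((0 - 3*6)/(-257)) = 17*((0 - 18)*(-1/257)) = 17*(-18*(-1/257)) = 17*(18/257) = 306/257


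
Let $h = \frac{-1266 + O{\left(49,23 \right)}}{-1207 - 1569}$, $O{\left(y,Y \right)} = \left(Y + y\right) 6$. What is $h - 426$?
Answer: $- \frac{590871}{1388} \approx -425.7$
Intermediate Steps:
$O{\left(y,Y \right)} = 6 Y + 6 y$
$h = \frac{417}{1388}$ ($h = \frac{-1266 + \left(6 \cdot 23 + 6 \cdot 49\right)}{-1207 - 1569} = \frac{-1266 + \left(138 + 294\right)}{-2776} = \left(-1266 + 432\right) \left(- \frac{1}{2776}\right) = \left(-834\right) \left(- \frac{1}{2776}\right) = \frac{417}{1388} \approx 0.30043$)
$h - 426 = \frac{417}{1388} - 426 = - \frac{590871}{1388}$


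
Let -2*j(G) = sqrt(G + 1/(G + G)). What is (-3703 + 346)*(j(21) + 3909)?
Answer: -13122513 + 1119*sqrt(37086)/28 ≈ -1.3115e+7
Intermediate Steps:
j(G) = -sqrt(G + 1/(2*G))/2 (j(G) = -sqrt(G + 1/(G + G))/2 = -sqrt(G + 1/(2*G))/2)
(-3703 + 346)*(j(21) + 3909) = (-3703 + 346)*(-sqrt(2/21 + 4*21)/4 + 3909) = -3357*(-sqrt(2*(1/21) + 84)/4 + 3909) = -3357*(-sqrt(2/21 + 84)/4 + 3909) = -3357*(-sqrt(37086)/84 + 3909) = -3357*(3909 - sqrt(37086)/84) = -13122513 + 1119*sqrt(37086)/28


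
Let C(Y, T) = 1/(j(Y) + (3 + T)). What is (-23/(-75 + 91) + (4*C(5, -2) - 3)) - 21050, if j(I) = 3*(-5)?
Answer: -2358129/112 ≈ -21055.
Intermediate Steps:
j(I) = -15
C(Y, T) = 1/(-12 + T) (C(Y, T) = 1/(-15 + (3 + T)) = 1/(-12 + T))
(-23/(-75 + 91) + (4*C(5, -2) - 3)) - 21050 = (-23/(-75 + 91) + (4/(-12 - 2) - 3)) - 21050 = (-23/16 + (4/(-14) - 3)) - 21050 = (-23*1/16 + (4*(-1/14) - 3)) - 21050 = (-23/16 + (-2/7 - 3)) - 21050 = (-23/16 - 23/7) - 21050 = -529/112 - 21050 = -2358129/112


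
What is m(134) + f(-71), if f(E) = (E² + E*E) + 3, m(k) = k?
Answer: 10219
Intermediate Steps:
f(E) = 3 + 2*E² (f(E) = (E² + E²) + 3 = 2*E² + 3 = 3 + 2*E²)
m(134) + f(-71) = 134 + (3 + 2*(-71)²) = 134 + (3 + 2*5041) = 134 + (3 + 10082) = 134 + 10085 = 10219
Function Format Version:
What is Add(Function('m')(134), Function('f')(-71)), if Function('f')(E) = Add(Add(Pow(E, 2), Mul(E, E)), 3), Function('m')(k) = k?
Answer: 10219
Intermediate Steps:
Function('f')(E) = Add(3, Mul(2, Pow(E, 2))) (Function('f')(E) = Add(Add(Pow(E, 2), Pow(E, 2)), 3) = Add(Mul(2, Pow(E, 2)), 3) = Add(3, Mul(2, Pow(E, 2))))
Add(Function('m')(134), Function('f')(-71)) = Add(134, Add(3, Mul(2, Pow(-71, 2)))) = Add(134, Add(3, Mul(2, 5041))) = Add(134, Add(3, 10082)) = Add(134, 10085) = 10219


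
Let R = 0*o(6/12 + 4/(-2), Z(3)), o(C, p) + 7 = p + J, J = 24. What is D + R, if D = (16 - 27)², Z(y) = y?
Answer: 121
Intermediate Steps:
o(C, p) = 17 + p (o(C, p) = -7 + (p + 24) = -7 + (24 + p) = 17 + p)
R = 0 (R = 0*(17 + 3) = 0*20 = 0)
D = 121 (D = (-11)² = 121)
D + R = 121 + 0 = 121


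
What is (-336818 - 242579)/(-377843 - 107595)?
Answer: 579397/485438 ≈ 1.1936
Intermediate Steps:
(-336818 - 242579)/(-377843 - 107595) = -579397/(-485438) = -579397*(-1/485438) = 579397/485438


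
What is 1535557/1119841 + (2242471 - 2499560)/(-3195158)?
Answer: 5194246035855/3578068929878 ≈ 1.4517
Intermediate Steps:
1535557/1119841 + (2242471 - 2499560)/(-3195158) = 1535557*(1/1119841) - 257089*(-1/3195158) = 1535557/1119841 + 257089/3195158 = 5194246035855/3578068929878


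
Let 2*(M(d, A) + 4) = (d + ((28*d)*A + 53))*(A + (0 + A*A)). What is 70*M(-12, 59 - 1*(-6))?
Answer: -3273120130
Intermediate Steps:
M(d, A) = -4 + (A + A**2)*(53 + d + 28*A*d)/2 (M(d, A) = -4 + ((d + ((28*d)*A + 53))*(A + (0 + A*A)))/2 = -4 + ((d + (28*A*d + 53))*(A + (0 + A**2)))/2 = -4 + ((d + (53 + 28*A*d))*(A + A**2))/2 = -4 + ((53 + d + 28*A*d)*(A + A**2))/2 = -4 + ((A + A**2)*(53 + d + 28*A*d))/2 = -4 + (A + A**2)*(53 + d + 28*A*d)/2)
70*M(-12, 59 - 1*(-6)) = 70*(-4 + 53*(59 - 1*(-6))/2 + 53*(59 - 1*(-6))**2/2 + (1/2)*(59 - 1*(-6))*(-12) + 14*(-12)*(59 - 1*(-6))**3 + (29/2)*(-12)*(59 - 1*(-6))**2) = 70*(-4 + 53*(59 + 6)/2 + 53*(59 + 6)**2/2 + (1/2)*(59 + 6)*(-12) + 14*(-12)*(59 + 6)**3 + (29/2)*(-12)*(59 + 6)**2) = 70*(-4 + (53/2)*65 + (53/2)*65**2 + (1/2)*65*(-12) + 14*(-12)*65**3 + (29/2)*(-12)*65**2) = 70*(-4 + 3445/2 + (53/2)*4225 - 390 + 14*(-12)*274625 + (29/2)*(-12)*4225) = 70*(-4 + 3445/2 + 223925/2 - 390 - 46137000 - 735150) = 70*(-46758859) = -3273120130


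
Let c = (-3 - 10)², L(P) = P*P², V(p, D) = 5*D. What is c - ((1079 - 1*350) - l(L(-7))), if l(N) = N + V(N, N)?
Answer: -2618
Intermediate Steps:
L(P) = P³
l(N) = 6*N (l(N) = N + 5*N = 6*N)
c = 169 (c = (-13)² = 169)
c - ((1079 - 1*350) - l(L(-7))) = 169 - ((1079 - 1*350) - 6*(-7)³) = 169 - ((1079 - 350) - 6*(-343)) = 169 - (729 - 1*(-2058)) = 169 - (729 + 2058) = 169 - 1*2787 = 169 - 2787 = -2618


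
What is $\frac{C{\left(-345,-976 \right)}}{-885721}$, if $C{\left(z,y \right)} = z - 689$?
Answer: $\frac{1034}{885721} \approx 0.0011674$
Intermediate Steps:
$C{\left(z,y \right)} = -689 + z$
$\frac{C{\left(-345,-976 \right)}}{-885721} = \frac{-689 - 345}{-885721} = \left(-1034\right) \left(- \frac{1}{885721}\right) = \frac{1034}{885721}$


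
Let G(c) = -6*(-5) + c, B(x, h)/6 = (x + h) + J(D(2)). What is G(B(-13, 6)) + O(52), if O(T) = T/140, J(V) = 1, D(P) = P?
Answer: -197/35 ≈ -5.6286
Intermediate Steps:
B(x, h) = 6 + 6*h + 6*x (B(x, h) = 6*((x + h) + 1) = 6*((h + x) + 1) = 6*(1 + h + x) = 6 + 6*h + 6*x)
G(c) = 30 + c
O(T) = T/140 (O(T) = T*(1/140) = T/140)
G(B(-13, 6)) + O(52) = (30 + (6 + 6*6 + 6*(-13))) + (1/140)*52 = (30 + (6 + 36 - 78)) + 13/35 = (30 - 36) + 13/35 = -6 + 13/35 = -197/35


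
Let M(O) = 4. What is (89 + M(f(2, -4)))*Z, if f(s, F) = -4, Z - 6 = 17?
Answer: 2139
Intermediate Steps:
Z = 23 (Z = 6 + 17 = 23)
(89 + M(f(2, -4)))*Z = (89 + 4)*23 = 93*23 = 2139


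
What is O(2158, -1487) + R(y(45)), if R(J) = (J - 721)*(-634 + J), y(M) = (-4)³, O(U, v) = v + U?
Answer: 548601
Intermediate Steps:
O(U, v) = U + v
y(M) = -64
R(J) = (-721 + J)*(-634 + J)
O(2158, -1487) + R(y(45)) = (2158 - 1487) + (457114 + (-64)² - 1355*(-64)) = 671 + (457114 + 4096 + 86720) = 671 + 547930 = 548601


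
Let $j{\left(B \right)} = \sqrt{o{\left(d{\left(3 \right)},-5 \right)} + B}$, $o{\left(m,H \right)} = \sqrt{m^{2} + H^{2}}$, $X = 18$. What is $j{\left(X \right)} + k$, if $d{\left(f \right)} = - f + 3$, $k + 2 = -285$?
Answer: $-287 + \sqrt{23} \approx -282.2$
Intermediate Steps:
$k = -287$ ($k = -2 - 285 = -287$)
$d{\left(f \right)} = 3 - f$
$o{\left(m,H \right)} = \sqrt{H^{2} + m^{2}}$
$j{\left(B \right)} = \sqrt{5 + B}$ ($j{\left(B \right)} = \sqrt{\sqrt{\left(-5\right)^{2} + \left(3 - 3\right)^{2}} + B} = \sqrt{\sqrt{25 + \left(3 - 3\right)^{2}} + B} = \sqrt{\sqrt{25 + 0^{2}} + B} = \sqrt{\sqrt{25 + 0} + B} = \sqrt{\sqrt{25} + B} = \sqrt{5 + B}$)
$j{\left(X \right)} + k = \sqrt{5 + 18} - 287 = \sqrt{23} - 287 = -287 + \sqrt{23}$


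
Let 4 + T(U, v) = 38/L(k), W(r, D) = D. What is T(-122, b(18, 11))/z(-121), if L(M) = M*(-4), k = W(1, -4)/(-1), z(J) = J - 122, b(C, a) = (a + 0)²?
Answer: 17/648 ≈ 0.026235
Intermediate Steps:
b(C, a) = a²
z(J) = -122 + J
k = 4 (k = -4/(-1) = -4*(-1) = 4)
L(M) = -4*M
T(U, v) = -51/8 (T(U, v) = -4 + 38/((-4*4)) = -4 + 38/(-16) = -4 + 38*(-1/16) = -4 - 19/8 = -51/8)
T(-122, b(18, 11))/z(-121) = -51/(8*(-122 - 121)) = -51/8/(-243) = -51/8*(-1/243) = 17/648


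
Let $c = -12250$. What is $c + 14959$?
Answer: $2709$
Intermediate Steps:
$c + 14959 = -12250 + 14959 = 2709$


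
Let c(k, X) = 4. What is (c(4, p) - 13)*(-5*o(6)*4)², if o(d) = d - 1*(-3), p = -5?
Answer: -291600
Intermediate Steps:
o(d) = 3 + d (o(d) = d + 3 = 3 + d)
(c(4, p) - 13)*(-5*o(6)*4)² = (4 - 13)*(-5*(3 + 6)*4)² = -9*(-5*9*4)² = -9*(-45*4)² = -9*(-180)² = -9*32400 = -291600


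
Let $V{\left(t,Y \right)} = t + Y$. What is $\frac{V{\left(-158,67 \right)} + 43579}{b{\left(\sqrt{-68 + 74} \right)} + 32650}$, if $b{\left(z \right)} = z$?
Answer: $\frac{709941600}{533011247} - \frac{21744 \sqrt{6}}{533011247} \approx 1.3318$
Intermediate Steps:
$V{\left(t,Y \right)} = Y + t$
$\frac{V{\left(-158,67 \right)} + 43579}{b{\left(\sqrt{-68 + 74} \right)} + 32650} = \frac{\left(67 - 158\right) + 43579}{\sqrt{-68 + 74} + 32650} = \frac{-91 + 43579}{\sqrt{6} + 32650} = \frac{43488}{32650 + \sqrt{6}}$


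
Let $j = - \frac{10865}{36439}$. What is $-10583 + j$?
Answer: $- \frac{385644802}{36439} \approx -10583.0$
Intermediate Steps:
$j = - \frac{10865}{36439}$ ($j = \left(-10865\right) \frac{1}{36439} = - \frac{10865}{36439} \approx -0.29817$)
$-10583 + j = -10583 - \frac{10865}{36439} = - \frac{385644802}{36439}$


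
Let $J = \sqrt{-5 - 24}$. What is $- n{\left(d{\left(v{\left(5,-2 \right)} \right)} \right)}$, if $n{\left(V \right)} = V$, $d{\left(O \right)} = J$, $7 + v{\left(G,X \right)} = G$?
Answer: $- i \sqrt{29} \approx - 5.3852 i$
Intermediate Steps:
$v{\left(G,X \right)} = -7 + G$
$J = i \sqrt{29}$ ($J = \sqrt{-29} = i \sqrt{29} \approx 5.3852 i$)
$d{\left(O \right)} = i \sqrt{29}$
$- n{\left(d{\left(v{\left(5,-2 \right)} \right)} \right)} = - i \sqrt{29}$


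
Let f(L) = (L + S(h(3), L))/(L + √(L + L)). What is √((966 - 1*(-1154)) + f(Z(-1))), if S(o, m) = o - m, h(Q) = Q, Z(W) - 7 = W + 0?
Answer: √(25446 + 8480*√3)/(2*√(3 + √3)) ≈ 46.047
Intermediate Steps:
Z(W) = 7 + W (Z(W) = 7 + (W + 0) = 7 + W)
f(L) = 3/(L + √2*√L) (f(L) = (L + (3 - L))/(L + √(L + L)) = 3/(L + √(2*L)) = 3/(L + √2*√L))
√((966 - 1*(-1154)) + f(Z(-1))) = √((966 - 1*(-1154)) + 3/((7 - 1) + √2*√(7 - 1))) = √((966 + 1154) + 3/(6 + √2*√6)) = √(2120 + 3/(6 + 2*√3))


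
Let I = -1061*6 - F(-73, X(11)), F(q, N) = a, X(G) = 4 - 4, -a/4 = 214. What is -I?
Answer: 5510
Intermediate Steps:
a = -856 (a = -4*214 = -856)
X(G) = 0
F(q, N) = -856
I = -5510 (I = -1061*6 - 1*(-856) = -6366 + 856 = -5510)
-I = -1*(-5510) = 5510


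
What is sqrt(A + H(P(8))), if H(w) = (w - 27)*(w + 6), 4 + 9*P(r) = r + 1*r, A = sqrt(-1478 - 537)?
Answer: sqrt(-1694 + 9*I*sqrt(2015))/3 ≈ 1.6246 + 13.815*I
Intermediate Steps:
A = I*sqrt(2015) (A = sqrt(-2015) = I*sqrt(2015) ≈ 44.889*I)
P(r) = -4/9 + 2*r/9 (P(r) = -4/9 + (r + 1*r)/9 = -4/9 + (r + r)/9 = -4/9 + (2*r)/9 = -4/9 + 2*r/9)
H(w) = (-27 + w)*(6 + w)
sqrt(A + H(P(8))) = sqrt(I*sqrt(2015) + (-162 + (-4/9 + (2/9)*8)**2 - 21*(-4/9 + (2/9)*8))) = sqrt(I*sqrt(2015) + (-162 + (-4/9 + 16/9)**2 - 21*(-4/9 + 16/9))) = sqrt(I*sqrt(2015) + (-162 + (4/3)**2 - 21*4/3)) = sqrt(I*sqrt(2015) + (-162 + 16/9 - 28)) = sqrt(I*sqrt(2015) - 1694/9) = sqrt(-1694/9 + I*sqrt(2015))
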